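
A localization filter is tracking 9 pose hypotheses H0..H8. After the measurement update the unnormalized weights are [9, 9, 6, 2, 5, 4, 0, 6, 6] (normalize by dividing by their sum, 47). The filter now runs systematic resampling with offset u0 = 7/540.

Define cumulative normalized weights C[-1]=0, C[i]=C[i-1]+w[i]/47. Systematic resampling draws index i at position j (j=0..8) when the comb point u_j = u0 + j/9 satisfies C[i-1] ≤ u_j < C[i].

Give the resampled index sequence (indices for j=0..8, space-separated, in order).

0 0 1 1 2 4 5 7 8

C = [9/47, 18/47, 24/47, 26/47, 31/47, 35/47, 35/47, 41/47, 1]
j=0: u_0=7/540 ∈ [0, 9/47) → index 0
j=1: u_1=67/540 ∈ [0, 9/47) → index 0
j=2: u_2=127/540 ∈ [9/47, 18/47) → index 1
j=3: u_3=187/540 ∈ [9/47, 18/47) → index 1
j=4: u_4=247/540 ∈ [18/47, 24/47) → index 2
j=5: u_5=307/540 ∈ [26/47, 31/47) → index 4
j=6: u_6=367/540 ∈ [31/47, 35/47) → index 5
j=7: u_7=427/540 ∈ [35/47, 41/47) → index 7
j=8: u_8=487/540 ∈ [41/47, 1) → index 8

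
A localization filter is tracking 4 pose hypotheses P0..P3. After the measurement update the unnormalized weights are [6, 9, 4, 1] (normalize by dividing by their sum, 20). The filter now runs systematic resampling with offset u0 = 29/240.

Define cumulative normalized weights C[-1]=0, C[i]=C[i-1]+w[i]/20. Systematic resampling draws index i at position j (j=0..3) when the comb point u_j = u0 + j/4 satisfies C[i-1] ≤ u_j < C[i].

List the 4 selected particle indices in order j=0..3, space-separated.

C = [3/10, 3/4, 19/20, 1]
j=0: u_0=29/240 ∈ [0, 3/10) → index 0
j=1: u_1=89/240 ∈ [3/10, 3/4) → index 1
j=2: u_2=149/240 ∈ [3/10, 3/4) → index 1
j=3: u_3=209/240 ∈ [3/4, 19/20) → index 2

0 1 1 2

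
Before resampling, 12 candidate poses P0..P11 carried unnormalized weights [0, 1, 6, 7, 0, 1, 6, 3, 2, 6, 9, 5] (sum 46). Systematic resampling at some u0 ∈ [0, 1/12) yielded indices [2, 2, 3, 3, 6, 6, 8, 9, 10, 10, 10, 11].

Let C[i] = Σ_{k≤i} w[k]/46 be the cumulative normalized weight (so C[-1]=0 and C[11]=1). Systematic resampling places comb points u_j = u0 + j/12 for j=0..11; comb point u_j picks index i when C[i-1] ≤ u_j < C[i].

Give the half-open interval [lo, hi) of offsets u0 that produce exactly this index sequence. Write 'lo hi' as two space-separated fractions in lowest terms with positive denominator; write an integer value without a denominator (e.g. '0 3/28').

2/69 11/276

C = [0, 1/46, 7/46, 7/23, 7/23, 15/46, 21/46, 12/23, 13/23, 16/23, 41/46, 1]
j=0 picked index 2: u0 ∈ [1/46, 7/46)
j=1 picked index 2: u0 ∈ [-17/276, 19/276)
j=2 picked index 3: u0 ∈ [-1/69, 19/138)
j=3 picked index 3: u0 ∈ [-9/92, 5/92)
j=4 picked index 6: u0 ∈ [-1/138, 17/138)
j=5 picked index 6: u0 ∈ [-25/276, 11/276)
j=6 picked index 8: u0 ∈ [1/46, 3/46)
j=7 picked index 9: u0 ∈ [-5/276, 31/276)
j=8 picked index 10: u0 ∈ [2/69, 31/138)
j=9 picked index 10: u0 ∈ [-5/92, 13/92)
j=10 picked index 10: u0 ∈ [-19/138, 4/69)
j=11 picked index 11: u0 ∈ [-7/276, 1/12)
intersection: [2/69, 11/276)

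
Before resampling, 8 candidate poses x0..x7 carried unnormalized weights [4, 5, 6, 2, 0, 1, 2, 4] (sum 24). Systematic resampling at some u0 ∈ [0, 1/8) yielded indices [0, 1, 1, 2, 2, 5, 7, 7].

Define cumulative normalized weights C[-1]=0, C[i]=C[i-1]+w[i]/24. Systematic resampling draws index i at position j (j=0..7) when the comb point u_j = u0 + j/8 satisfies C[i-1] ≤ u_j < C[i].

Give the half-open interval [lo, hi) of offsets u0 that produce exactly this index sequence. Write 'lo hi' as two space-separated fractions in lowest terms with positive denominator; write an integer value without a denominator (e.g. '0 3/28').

1/12 1/8

C = [1/6, 3/8, 5/8, 17/24, 17/24, 3/4, 5/6, 1]
j=0 picked index 0: u0 ∈ [0, 1/6)
j=1 picked index 1: u0 ∈ [1/24, 1/4)
j=2 picked index 1: u0 ∈ [-1/12, 1/8)
j=3 picked index 2: u0 ∈ [0, 1/4)
j=4 picked index 2: u0 ∈ [-1/8, 1/8)
j=5 picked index 5: u0 ∈ [1/12, 1/8)
j=6 picked index 7: u0 ∈ [1/12, 1/4)
j=7 picked index 7: u0 ∈ [-1/24, 1/8)
intersection: [1/12, 1/8)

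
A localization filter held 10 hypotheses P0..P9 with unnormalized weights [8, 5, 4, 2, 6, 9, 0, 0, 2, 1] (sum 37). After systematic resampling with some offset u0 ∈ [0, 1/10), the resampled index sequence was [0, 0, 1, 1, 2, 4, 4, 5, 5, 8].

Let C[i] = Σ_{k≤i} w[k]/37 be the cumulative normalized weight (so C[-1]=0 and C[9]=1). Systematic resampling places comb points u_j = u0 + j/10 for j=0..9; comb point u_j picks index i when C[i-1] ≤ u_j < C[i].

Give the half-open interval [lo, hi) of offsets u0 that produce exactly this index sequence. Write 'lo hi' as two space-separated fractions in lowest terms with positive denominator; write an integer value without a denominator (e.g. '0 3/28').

7/370 19/370

C = [8/37, 13/37, 17/37, 19/37, 25/37, 34/37, 34/37, 34/37, 36/37, 1]
j=0 picked index 0: u0 ∈ [0, 8/37)
j=1 picked index 0: u0 ∈ [-1/10, 43/370)
j=2 picked index 1: u0 ∈ [3/185, 28/185)
j=3 picked index 1: u0 ∈ [-31/370, 19/370)
j=4 picked index 2: u0 ∈ [-9/185, 11/185)
j=5 picked index 4: u0 ∈ [1/74, 13/74)
j=6 picked index 4: u0 ∈ [-16/185, 14/185)
j=7 picked index 5: u0 ∈ [-9/370, 81/370)
j=8 picked index 5: u0 ∈ [-23/185, 22/185)
j=9 picked index 8: u0 ∈ [7/370, 27/370)
intersection: [7/370, 19/370)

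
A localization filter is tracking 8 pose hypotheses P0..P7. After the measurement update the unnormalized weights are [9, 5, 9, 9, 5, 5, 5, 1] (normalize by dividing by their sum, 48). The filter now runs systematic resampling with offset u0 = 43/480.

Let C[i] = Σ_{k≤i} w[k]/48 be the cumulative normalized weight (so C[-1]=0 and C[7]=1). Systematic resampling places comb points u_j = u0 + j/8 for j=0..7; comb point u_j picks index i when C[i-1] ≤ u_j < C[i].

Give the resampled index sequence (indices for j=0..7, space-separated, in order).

0 1 2 2 3 4 5 6

C = [3/16, 7/24, 23/48, 2/3, 37/48, 7/8, 47/48, 1]
j=0: u_0=43/480 ∈ [0, 3/16) → index 0
j=1: u_1=103/480 ∈ [3/16, 7/24) → index 1
j=2: u_2=163/480 ∈ [7/24, 23/48) → index 2
j=3: u_3=223/480 ∈ [7/24, 23/48) → index 2
j=4: u_4=283/480 ∈ [23/48, 2/3) → index 3
j=5: u_5=343/480 ∈ [2/3, 37/48) → index 4
j=6: u_6=403/480 ∈ [37/48, 7/8) → index 5
j=7: u_7=463/480 ∈ [7/8, 47/48) → index 6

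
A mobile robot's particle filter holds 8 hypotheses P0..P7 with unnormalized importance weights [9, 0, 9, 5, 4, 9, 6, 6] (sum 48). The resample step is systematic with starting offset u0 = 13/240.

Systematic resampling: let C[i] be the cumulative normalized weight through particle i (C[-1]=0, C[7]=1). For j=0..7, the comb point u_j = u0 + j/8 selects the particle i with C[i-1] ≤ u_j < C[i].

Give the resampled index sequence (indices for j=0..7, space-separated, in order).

0 0 2 3 4 5 6 7

C = [3/16, 3/16, 3/8, 23/48, 9/16, 3/4, 7/8, 1]
j=0: u_0=13/240 ∈ [0, 3/16) → index 0
j=1: u_1=43/240 ∈ [0, 3/16) → index 0
j=2: u_2=73/240 ∈ [3/16, 3/8) → index 2
j=3: u_3=103/240 ∈ [3/8, 23/48) → index 3
j=4: u_4=133/240 ∈ [23/48, 9/16) → index 4
j=5: u_5=163/240 ∈ [9/16, 3/4) → index 5
j=6: u_6=193/240 ∈ [3/4, 7/8) → index 6
j=7: u_7=223/240 ∈ [7/8, 1) → index 7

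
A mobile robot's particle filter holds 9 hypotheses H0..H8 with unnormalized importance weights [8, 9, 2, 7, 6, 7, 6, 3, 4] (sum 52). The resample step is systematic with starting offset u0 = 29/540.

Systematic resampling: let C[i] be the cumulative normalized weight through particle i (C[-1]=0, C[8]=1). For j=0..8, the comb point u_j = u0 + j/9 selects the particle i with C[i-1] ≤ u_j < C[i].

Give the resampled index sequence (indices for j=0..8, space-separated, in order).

0 1 1 3 3 4 5 6 8

C = [2/13, 17/52, 19/52, 1/2, 8/13, 3/4, 45/52, 12/13, 1]
j=0: u_0=29/540 ∈ [0, 2/13) → index 0
j=1: u_1=89/540 ∈ [2/13, 17/52) → index 1
j=2: u_2=149/540 ∈ [2/13, 17/52) → index 1
j=3: u_3=209/540 ∈ [19/52, 1/2) → index 3
j=4: u_4=269/540 ∈ [19/52, 1/2) → index 3
j=5: u_5=329/540 ∈ [1/2, 8/13) → index 4
j=6: u_6=389/540 ∈ [8/13, 3/4) → index 5
j=7: u_7=449/540 ∈ [3/4, 45/52) → index 6
j=8: u_8=509/540 ∈ [12/13, 1) → index 8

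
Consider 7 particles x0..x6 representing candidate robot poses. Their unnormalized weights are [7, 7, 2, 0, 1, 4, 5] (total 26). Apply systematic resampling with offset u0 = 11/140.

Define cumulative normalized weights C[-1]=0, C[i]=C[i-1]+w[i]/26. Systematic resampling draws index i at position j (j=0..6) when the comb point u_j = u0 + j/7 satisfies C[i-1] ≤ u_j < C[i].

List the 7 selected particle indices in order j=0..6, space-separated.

0 0 1 1 4 5 6

C = [7/26, 7/13, 8/13, 8/13, 17/26, 21/26, 1]
j=0: u_0=11/140 ∈ [0, 7/26) → index 0
j=1: u_1=31/140 ∈ [0, 7/26) → index 0
j=2: u_2=51/140 ∈ [7/26, 7/13) → index 1
j=3: u_3=71/140 ∈ [7/26, 7/13) → index 1
j=4: u_4=13/20 ∈ [8/13, 17/26) → index 4
j=5: u_5=111/140 ∈ [17/26, 21/26) → index 5
j=6: u_6=131/140 ∈ [21/26, 1) → index 6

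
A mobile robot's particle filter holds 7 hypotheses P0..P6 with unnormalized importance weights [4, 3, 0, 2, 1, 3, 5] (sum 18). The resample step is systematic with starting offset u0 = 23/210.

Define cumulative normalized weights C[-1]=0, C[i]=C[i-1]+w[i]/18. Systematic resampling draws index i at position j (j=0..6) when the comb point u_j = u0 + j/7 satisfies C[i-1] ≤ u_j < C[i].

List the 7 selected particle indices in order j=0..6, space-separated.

C = [2/9, 7/18, 7/18, 1/2, 5/9, 13/18, 1]
j=0: u_0=23/210 ∈ [0, 2/9) → index 0
j=1: u_1=53/210 ∈ [2/9, 7/18) → index 1
j=2: u_2=83/210 ∈ [7/18, 1/2) → index 3
j=3: u_3=113/210 ∈ [1/2, 5/9) → index 4
j=4: u_4=143/210 ∈ [5/9, 13/18) → index 5
j=5: u_5=173/210 ∈ [13/18, 1) → index 6
j=6: u_6=29/30 ∈ [13/18, 1) → index 6

0 1 3 4 5 6 6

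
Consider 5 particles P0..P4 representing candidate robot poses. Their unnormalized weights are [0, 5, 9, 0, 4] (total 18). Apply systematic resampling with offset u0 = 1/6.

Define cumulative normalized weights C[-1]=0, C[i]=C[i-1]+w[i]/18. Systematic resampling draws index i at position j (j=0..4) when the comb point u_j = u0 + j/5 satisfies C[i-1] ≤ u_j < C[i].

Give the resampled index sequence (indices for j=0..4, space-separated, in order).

1 2 2 2 4

C = [0, 5/18, 7/9, 7/9, 1]
j=0: u_0=1/6 ∈ [0, 5/18) → index 1
j=1: u_1=11/30 ∈ [5/18, 7/9) → index 2
j=2: u_2=17/30 ∈ [5/18, 7/9) → index 2
j=3: u_3=23/30 ∈ [5/18, 7/9) → index 2
j=4: u_4=29/30 ∈ [7/9, 1) → index 4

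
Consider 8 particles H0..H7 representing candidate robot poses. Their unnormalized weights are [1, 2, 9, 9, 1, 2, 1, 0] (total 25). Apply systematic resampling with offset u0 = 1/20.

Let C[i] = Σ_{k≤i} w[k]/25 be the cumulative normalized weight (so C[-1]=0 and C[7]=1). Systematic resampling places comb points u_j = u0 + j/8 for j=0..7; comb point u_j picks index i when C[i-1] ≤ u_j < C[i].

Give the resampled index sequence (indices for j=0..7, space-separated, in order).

1 2 2 2 3 3 3 5

C = [1/25, 3/25, 12/25, 21/25, 22/25, 24/25, 1, 1]
j=0: u_0=1/20 ∈ [1/25, 3/25) → index 1
j=1: u_1=7/40 ∈ [3/25, 12/25) → index 2
j=2: u_2=3/10 ∈ [3/25, 12/25) → index 2
j=3: u_3=17/40 ∈ [3/25, 12/25) → index 2
j=4: u_4=11/20 ∈ [12/25, 21/25) → index 3
j=5: u_5=27/40 ∈ [12/25, 21/25) → index 3
j=6: u_6=4/5 ∈ [12/25, 21/25) → index 3
j=7: u_7=37/40 ∈ [22/25, 24/25) → index 5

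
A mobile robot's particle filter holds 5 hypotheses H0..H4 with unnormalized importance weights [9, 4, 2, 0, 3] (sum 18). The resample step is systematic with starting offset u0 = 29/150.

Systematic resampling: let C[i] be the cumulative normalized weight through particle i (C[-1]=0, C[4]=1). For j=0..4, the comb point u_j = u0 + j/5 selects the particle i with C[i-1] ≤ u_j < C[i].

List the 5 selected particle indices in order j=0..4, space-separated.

0 0 1 2 4

C = [1/2, 13/18, 5/6, 5/6, 1]
j=0: u_0=29/150 ∈ [0, 1/2) → index 0
j=1: u_1=59/150 ∈ [0, 1/2) → index 0
j=2: u_2=89/150 ∈ [1/2, 13/18) → index 1
j=3: u_3=119/150 ∈ [13/18, 5/6) → index 2
j=4: u_4=149/150 ∈ [5/6, 1) → index 4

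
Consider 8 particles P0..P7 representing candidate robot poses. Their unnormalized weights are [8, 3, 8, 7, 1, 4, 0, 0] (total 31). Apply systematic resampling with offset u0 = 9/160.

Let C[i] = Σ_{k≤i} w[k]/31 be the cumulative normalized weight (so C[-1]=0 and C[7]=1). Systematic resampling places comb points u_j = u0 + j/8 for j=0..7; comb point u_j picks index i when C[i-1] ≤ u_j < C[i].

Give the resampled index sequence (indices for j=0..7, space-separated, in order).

C = [8/31, 11/31, 19/31, 26/31, 27/31, 1, 1, 1]
j=0: u_0=9/160 ∈ [0, 8/31) → index 0
j=1: u_1=29/160 ∈ [0, 8/31) → index 0
j=2: u_2=49/160 ∈ [8/31, 11/31) → index 1
j=3: u_3=69/160 ∈ [11/31, 19/31) → index 2
j=4: u_4=89/160 ∈ [11/31, 19/31) → index 2
j=5: u_5=109/160 ∈ [19/31, 26/31) → index 3
j=6: u_6=129/160 ∈ [19/31, 26/31) → index 3
j=7: u_7=149/160 ∈ [27/31, 1) → index 5

0 0 1 2 2 3 3 5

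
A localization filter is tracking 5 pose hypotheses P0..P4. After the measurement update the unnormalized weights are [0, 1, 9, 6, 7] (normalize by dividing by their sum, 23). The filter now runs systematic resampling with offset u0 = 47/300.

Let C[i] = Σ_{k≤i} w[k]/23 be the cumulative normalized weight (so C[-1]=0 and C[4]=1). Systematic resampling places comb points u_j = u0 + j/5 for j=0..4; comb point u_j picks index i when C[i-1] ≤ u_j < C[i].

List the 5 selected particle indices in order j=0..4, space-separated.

C = [0, 1/23, 10/23, 16/23, 1]
j=0: u_0=47/300 ∈ [1/23, 10/23) → index 2
j=1: u_1=107/300 ∈ [1/23, 10/23) → index 2
j=2: u_2=167/300 ∈ [10/23, 16/23) → index 3
j=3: u_3=227/300 ∈ [16/23, 1) → index 4
j=4: u_4=287/300 ∈ [16/23, 1) → index 4

2 2 3 4 4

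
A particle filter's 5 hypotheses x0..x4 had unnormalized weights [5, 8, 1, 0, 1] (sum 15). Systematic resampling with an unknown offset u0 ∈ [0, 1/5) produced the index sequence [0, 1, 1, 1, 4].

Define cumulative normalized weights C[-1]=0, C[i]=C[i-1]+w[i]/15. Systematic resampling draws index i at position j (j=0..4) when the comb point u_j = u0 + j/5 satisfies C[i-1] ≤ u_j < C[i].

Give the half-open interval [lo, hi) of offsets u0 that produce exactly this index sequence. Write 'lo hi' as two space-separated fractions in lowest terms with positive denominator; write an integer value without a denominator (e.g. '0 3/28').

C = [1/3, 13/15, 14/15, 14/15, 1]
j=0 picked index 0: u0 ∈ [0, 1/3)
j=1 picked index 1: u0 ∈ [2/15, 2/3)
j=2 picked index 1: u0 ∈ [-1/15, 7/15)
j=3 picked index 1: u0 ∈ [-4/15, 4/15)
j=4 picked index 4: u0 ∈ [2/15, 1/5)
intersection: [2/15, 1/5)

2/15 1/5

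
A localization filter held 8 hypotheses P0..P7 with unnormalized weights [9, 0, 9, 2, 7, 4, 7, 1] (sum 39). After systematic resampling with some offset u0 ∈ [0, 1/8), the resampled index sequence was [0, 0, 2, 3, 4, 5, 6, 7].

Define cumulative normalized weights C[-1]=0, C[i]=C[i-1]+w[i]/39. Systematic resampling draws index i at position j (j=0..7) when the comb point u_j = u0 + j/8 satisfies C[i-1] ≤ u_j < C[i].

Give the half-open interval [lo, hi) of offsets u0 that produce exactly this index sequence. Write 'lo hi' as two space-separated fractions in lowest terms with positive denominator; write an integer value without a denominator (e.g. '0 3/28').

31/312 11/104

C = [3/13, 3/13, 6/13, 20/39, 9/13, 31/39, 38/39, 1]
j=0 picked index 0: u0 ∈ [0, 3/13)
j=1 picked index 0: u0 ∈ [-1/8, 11/104)
j=2 picked index 2: u0 ∈ [-1/52, 11/52)
j=3 picked index 3: u0 ∈ [9/104, 43/312)
j=4 picked index 4: u0 ∈ [1/78, 5/26)
j=5 picked index 5: u0 ∈ [7/104, 53/312)
j=6 picked index 6: u0 ∈ [7/156, 35/156)
j=7 picked index 7: u0 ∈ [31/312, 1/8)
intersection: [31/312, 11/104)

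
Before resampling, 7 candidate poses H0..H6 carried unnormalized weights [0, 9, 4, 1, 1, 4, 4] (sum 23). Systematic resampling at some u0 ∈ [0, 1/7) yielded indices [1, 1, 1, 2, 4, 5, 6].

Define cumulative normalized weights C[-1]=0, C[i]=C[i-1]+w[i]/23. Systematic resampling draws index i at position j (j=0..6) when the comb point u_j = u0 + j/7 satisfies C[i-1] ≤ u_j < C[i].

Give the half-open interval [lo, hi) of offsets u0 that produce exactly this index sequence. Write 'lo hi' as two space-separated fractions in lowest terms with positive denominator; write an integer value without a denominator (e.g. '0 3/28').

C = [0, 9/23, 13/23, 14/23, 15/23, 19/23, 1]
j=0 picked index 1: u0 ∈ [0, 9/23)
j=1 picked index 1: u0 ∈ [-1/7, 40/161)
j=2 picked index 1: u0 ∈ [-2/7, 17/161)
j=3 picked index 2: u0 ∈ [-6/161, 22/161)
j=4 picked index 4: u0 ∈ [6/161, 13/161)
j=5 picked index 5: u0 ∈ [-10/161, 18/161)
j=6 picked index 6: u0 ∈ [-5/161, 1/7)
intersection: [6/161, 13/161)

6/161 13/161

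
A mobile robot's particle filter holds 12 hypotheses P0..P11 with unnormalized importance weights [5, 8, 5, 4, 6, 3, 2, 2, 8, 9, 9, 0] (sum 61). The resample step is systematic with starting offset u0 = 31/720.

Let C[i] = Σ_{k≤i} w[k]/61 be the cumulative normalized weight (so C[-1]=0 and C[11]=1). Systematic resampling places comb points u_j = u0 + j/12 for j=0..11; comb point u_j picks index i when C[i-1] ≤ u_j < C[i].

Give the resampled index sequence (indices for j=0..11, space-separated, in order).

C = [5/61, 13/61, 18/61, 22/61, 28/61, 31/61, 33/61, 35/61, 43/61, 52/61, 1, 1]
j=0: u_0=31/720 ∈ [0, 5/61) → index 0
j=1: u_1=91/720 ∈ [5/61, 13/61) → index 1
j=2: u_2=151/720 ∈ [5/61, 13/61) → index 1
j=3: u_3=211/720 ∈ [13/61, 18/61) → index 2
j=4: u_4=271/720 ∈ [22/61, 28/61) → index 4
j=5: u_5=331/720 ∈ [28/61, 31/61) → index 5
j=6: u_6=391/720 ∈ [33/61, 35/61) → index 7
j=7: u_7=451/720 ∈ [35/61, 43/61) → index 8
j=8: u_8=511/720 ∈ [43/61, 52/61) → index 9
j=9: u_9=571/720 ∈ [43/61, 52/61) → index 9
j=10: u_10=631/720 ∈ [52/61, 1) → index 10
j=11: u_11=691/720 ∈ [52/61, 1) → index 10

0 1 1 2 4 5 7 8 9 9 10 10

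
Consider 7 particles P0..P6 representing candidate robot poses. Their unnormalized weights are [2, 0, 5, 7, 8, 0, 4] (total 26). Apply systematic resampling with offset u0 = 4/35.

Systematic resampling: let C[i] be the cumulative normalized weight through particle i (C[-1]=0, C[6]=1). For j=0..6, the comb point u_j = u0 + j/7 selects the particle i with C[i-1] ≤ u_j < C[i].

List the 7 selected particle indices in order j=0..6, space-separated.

C = [1/13, 1/13, 7/26, 7/13, 11/13, 11/13, 1]
j=0: u_0=4/35 ∈ [1/13, 7/26) → index 2
j=1: u_1=9/35 ∈ [1/13, 7/26) → index 2
j=2: u_2=2/5 ∈ [7/26, 7/13) → index 3
j=3: u_3=19/35 ∈ [7/13, 11/13) → index 4
j=4: u_4=24/35 ∈ [7/13, 11/13) → index 4
j=5: u_5=29/35 ∈ [7/13, 11/13) → index 4
j=6: u_6=34/35 ∈ [11/13, 1) → index 6

2 2 3 4 4 4 6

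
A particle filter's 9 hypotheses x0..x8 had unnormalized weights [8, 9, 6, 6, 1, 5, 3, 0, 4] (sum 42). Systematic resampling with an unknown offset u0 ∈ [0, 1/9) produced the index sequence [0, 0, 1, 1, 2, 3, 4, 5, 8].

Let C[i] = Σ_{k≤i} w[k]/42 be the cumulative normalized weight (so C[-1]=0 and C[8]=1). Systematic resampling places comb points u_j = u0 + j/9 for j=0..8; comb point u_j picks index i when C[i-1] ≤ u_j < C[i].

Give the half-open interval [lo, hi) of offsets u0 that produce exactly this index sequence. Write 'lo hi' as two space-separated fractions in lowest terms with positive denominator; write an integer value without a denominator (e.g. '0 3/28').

C = [4/21, 17/42, 23/42, 29/42, 5/7, 5/6, 19/21, 19/21, 1]
j=0 picked index 0: u0 ∈ [0, 4/21)
j=1 picked index 0: u0 ∈ [-1/9, 5/63)
j=2 picked index 1: u0 ∈ [-2/63, 23/126)
j=3 picked index 1: u0 ∈ [-1/7, 1/14)
j=4 picked index 2: u0 ∈ [-5/126, 13/126)
j=5 picked index 3: u0 ∈ [-1/126, 17/126)
j=6 picked index 4: u0 ∈ [1/42, 1/21)
j=7 picked index 5: u0 ∈ [-4/63, 1/18)
j=8 picked index 8: u0 ∈ [1/63, 1/9)
intersection: [1/42, 1/21)

1/42 1/21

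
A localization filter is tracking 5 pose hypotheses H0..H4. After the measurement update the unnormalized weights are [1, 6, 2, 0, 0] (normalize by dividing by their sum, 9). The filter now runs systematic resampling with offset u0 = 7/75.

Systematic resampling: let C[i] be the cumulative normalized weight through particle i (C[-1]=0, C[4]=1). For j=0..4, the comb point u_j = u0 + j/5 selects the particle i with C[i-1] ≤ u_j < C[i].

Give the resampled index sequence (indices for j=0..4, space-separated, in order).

C = [1/9, 7/9, 1, 1, 1]
j=0: u_0=7/75 ∈ [0, 1/9) → index 0
j=1: u_1=22/75 ∈ [1/9, 7/9) → index 1
j=2: u_2=37/75 ∈ [1/9, 7/9) → index 1
j=3: u_3=52/75 ∈ [1/9, 7/9) → index 1
j=4: u_4=67/75 ∈ [7/9, 1) → index 2

0 1 1 1 2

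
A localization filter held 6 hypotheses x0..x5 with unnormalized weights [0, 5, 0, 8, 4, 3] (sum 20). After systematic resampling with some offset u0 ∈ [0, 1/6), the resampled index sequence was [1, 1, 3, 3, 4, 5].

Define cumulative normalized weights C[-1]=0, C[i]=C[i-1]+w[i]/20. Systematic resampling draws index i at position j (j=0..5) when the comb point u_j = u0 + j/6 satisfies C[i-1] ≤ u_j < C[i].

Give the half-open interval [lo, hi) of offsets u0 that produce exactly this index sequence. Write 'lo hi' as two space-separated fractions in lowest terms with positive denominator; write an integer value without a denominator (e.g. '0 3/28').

C = [0, 1/4, 1/4, 13/20, 17/20, 1]
j=0 picked index 1: u0 ∈ [0, 1/4)
j=1 picked index 1: u0 ∈ [-1/6, 1/12)
j=2 picked index 3: u0 ∈ [-1/12, 19/60)
j=3 picked index 3: u0 ∈ [-1/4, 3/20)
j=4 picked index 4: u0 ∈ [-1/60, 11/60)
j=5 picked index 5: u0 ∈ [1/60, 1/6)
intersection: [1/60, 1/12)

1/60 1/12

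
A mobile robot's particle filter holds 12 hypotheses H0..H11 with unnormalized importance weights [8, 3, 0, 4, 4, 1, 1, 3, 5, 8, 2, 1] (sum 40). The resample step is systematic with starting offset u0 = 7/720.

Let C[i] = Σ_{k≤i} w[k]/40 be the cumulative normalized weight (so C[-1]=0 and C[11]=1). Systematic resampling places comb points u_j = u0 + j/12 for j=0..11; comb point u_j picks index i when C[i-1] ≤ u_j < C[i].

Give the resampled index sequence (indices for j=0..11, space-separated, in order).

0 0 0 1 3 4 6 7 8 9 9 10

C = [1/5, 11/40, 11/40, 3/8, 19/40, 1/2, 21/40, 3/5, 29/40, 37/40, 39/40, 1]
j=0: u_0=7/720 ∈ [0, 1/5) → index 0
j=1: u_1=67/720 ∈ [0, 1/5) → index 0
j=2: u_2=127/720 ∈ [0, 1/5) → index 0
j=3: u_3=187/720 ∈ [1/5, 11/40) → index 1
j=4: u_4=247/720 ∈ [11/40, 3/8) → index 3
j=5: u_5=307/720 ∈ [3/8, 19/40) → index 4
j=6: u_6=367/720 ∈ [1/2, 21/40) → index 6
j=7: u_7=427/720 ∈ [21/40, 3/5) → index 7
j=8: u_8=487/720 ∈ [3/5, 29/40) → index 8
j=9: u_9=547/720 ∈ [29/40, 37/40) → index 9
j=10: u_10=607/720 ∈ [29/40, 37/40) → index 9
j=11: u_11=667/720 ∈ [37/40, 39/40) → index 10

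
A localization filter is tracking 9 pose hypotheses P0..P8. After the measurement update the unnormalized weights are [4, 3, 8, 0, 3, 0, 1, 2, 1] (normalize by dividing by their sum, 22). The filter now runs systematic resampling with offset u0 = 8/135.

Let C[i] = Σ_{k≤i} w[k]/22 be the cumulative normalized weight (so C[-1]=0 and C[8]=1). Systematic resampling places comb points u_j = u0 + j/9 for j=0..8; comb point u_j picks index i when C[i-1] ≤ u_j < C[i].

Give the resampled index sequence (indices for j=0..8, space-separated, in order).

0 0 1 2 2 2 4 6 7

C = [2/11, 7/22, 15/22, 15/22, 9/11, 9/11, 19/22, 21/22, 1]
j=0: u_0=8/135 ∈ [0, 2/11) → index 0
j=1: u_1=23/135 ∈ [0, 2/11) → index 0
j=2: u_2=38/135 ∈ [2/11, 7/22) → index 1
j=3: u_3=53/135 ∈ [7/22, 15/22) → index 2
j=4: u_4=68/135 ∈ [7/22, 15/22) → index 2
j=5: u_5=83/135 ∈ [7/22, 15/22) → index 2
j=6: u_6=98/135 ∈ [15/22, 9/11) → index 4
j=7: u_7=113/135 ∈ [9/11, 19/22) → index 6
j=8: u_8=128/135 ∈ [19/22, 21/22) → index 7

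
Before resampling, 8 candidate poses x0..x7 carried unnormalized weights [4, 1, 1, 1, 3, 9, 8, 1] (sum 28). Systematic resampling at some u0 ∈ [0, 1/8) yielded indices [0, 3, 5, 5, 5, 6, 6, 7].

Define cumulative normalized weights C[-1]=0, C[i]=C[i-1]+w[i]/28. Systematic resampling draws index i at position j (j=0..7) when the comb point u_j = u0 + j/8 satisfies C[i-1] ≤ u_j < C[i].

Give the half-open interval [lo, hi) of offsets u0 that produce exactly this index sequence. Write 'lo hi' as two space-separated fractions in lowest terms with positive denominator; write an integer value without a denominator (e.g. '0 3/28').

3/28 1/8

C = [1/7, 5/28, 3/14, 1/4, 5/14, 19/28, 27/28, 1]
j=0 picked index 0: u0 ∈ [0, 1/7)
j=1 picked index 3: u0 ∈ [5/56, 1/8)
j=2 picked index 5: u0 ∈ [3/28, 3/7)
j=3 picked index 5: u0 ∈ [-1/56, 17/56)
j=4 picked index 5: u0 ∈ [-1/7, 5/28)
j=5 picked index 6: u0 ∈ [3/56, 19/56)
j=6 picked index 6: u0 ∈ [-1/14, 3/14)
j=7 picked index 7: u0 ∈ [5/56, 1/8)
intersection: [3/28, 1/8)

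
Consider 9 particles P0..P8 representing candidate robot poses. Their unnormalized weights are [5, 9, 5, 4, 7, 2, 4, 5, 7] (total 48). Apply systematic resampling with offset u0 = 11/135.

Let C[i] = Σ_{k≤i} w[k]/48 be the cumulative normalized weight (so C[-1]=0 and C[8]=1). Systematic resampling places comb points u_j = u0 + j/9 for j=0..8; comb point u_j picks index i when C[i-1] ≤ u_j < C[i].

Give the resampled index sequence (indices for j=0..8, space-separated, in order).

C = [5/48, 7/24, 19/48, 23/48, 5/8, 2/3, 3/4, 41/48, 1]
j=0: u_0=11/135 ∈ [0, 5/48) → index 0
j=1: u_1=26/135 ∈ [5/48, 7/24) → index 1
j=2: u_2=41/135 ∈ [7/24, 19/48) → index 2
j=3: u_3=56/135 ∈ [19/48, 23/48) → index 3
j=4: u_4=71/135 ∈ [23/48, 5/8) → index 4
j=5: u_5=86/135 ∈ [5/8, 2/3) → index 5
j=6: u_6=101/135 ∈ [2/3, 3/4) → index 6
j=7: u_7=116/135 ∈ [41/48, 1) → index 8
j=8: u_8=131/135 ∈ [41/48, 1) → index 8

0 1 2 3 4 5 6 8 8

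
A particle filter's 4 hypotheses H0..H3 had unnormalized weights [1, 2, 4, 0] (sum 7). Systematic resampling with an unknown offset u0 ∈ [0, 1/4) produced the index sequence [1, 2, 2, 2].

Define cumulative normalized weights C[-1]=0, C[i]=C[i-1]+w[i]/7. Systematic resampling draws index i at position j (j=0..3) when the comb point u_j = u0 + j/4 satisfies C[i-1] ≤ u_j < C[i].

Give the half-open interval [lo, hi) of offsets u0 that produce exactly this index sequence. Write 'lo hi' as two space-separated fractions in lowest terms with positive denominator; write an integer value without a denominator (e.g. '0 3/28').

C = [1/7, 3/7, 1, 1]
j=0 picked index 1: u0 ∈ [1/7, 3/7)
j=1 picked index 2: u0 ∈ [5/28, 3/4)
j=2 picked index 2: u0 ∈ [-1/14, 1/2)
j=3 picked index 2: u0 ∈ [-9/28, 1/4)
intersection: [5/28, 1/4)

5/28 1/4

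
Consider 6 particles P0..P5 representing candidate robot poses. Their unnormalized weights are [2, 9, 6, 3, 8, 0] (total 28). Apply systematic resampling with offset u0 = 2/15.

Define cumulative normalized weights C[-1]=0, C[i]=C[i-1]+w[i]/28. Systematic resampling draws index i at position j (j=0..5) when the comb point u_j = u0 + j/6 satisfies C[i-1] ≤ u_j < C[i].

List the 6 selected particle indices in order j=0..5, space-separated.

C = [1/14, 11/28, 17/28, 5/7, 1, 1]
j=0: u_0=2/15 ∈ [1/14, 11/28) → index 1
j=1: u_1=3/10 ∈ [1/14, 11/28) → index 1
j=2: u_2=7/15 ∈ [11/28, 17/28) → index 2
j=3: u_3=19/30 ∈ [17/28, 5/7) → index 3
j=4: u_4=4/5 ∈ [5/7, 1) → index 4
j=5: u_5=29/30 ∈ [5/7, 1) → index 4

1 1 2 3 4 4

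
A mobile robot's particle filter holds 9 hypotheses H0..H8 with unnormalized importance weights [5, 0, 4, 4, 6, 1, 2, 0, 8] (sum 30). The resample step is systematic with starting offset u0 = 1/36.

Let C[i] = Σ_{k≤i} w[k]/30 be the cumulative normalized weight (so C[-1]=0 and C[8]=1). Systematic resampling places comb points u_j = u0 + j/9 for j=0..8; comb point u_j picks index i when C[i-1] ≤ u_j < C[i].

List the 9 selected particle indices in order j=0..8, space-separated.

C = [1/6, 1/6, 3/10, 13/30, 19/30, 2/3, 11/15, 11/15, 1]
j=0: u_0=1/36 ∈ [0, 1/6) → index 0
j=1: u_1=5/36 ∈ [0, 1/6) → index 0
j=2: u_2=1/4 ∈ [1/6, 3/10) → index 2
j=3: u_3=13/36 ∈ [3/10, 13/30) → index 3
j=4: u_4=17/36 ∈ [13/30, 19/30) → index 4
j=5: u_5=7/12 ∈ [13/30, 19/30) → index 4
j=6: u_6=25/36 ∈ [2/3, 11/15) → index 6
j=7: u_7=29/36 ∈ [11/15, 1) → index 8
j=8: u_8=11/12 ∈ [11/15, 1) → index 8

0 0 2 3 4 4 6 8 8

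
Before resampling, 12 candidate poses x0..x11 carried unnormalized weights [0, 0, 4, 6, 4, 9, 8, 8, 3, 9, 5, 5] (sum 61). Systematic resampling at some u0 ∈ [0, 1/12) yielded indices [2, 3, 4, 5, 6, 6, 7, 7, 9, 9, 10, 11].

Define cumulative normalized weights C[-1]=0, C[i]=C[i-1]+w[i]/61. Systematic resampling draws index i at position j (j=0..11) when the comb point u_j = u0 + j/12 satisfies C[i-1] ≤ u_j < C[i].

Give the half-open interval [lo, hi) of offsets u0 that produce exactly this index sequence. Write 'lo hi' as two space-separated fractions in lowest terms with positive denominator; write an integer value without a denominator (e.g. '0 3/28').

C = [0, 0, 4/61, 10/61, 14/61, 23/61, 31/61, 39/61, 42/61, 51/61, 56/61, 1]
j=0 picked index 2: u0 ∈ [0, 4/61)
j=1 picked index 3: u0 ∈ [-13/732, 59/732)
j=2 picked index 4: u0 ∈ [-1/366, 23/366)
j=3 picked index 5: u0 ∈ [-5/244, 31/244)
j=4 picked index 6: u0 ∈ [8/183, 32/183)
j=5 picked index 6: u0 ∈ [-29/732, 67/732)
j=6 picked index 7: u0 ∈ [1/122, 17/122)
j=7 picked index 7: u0 ∈ [-55/732, 41/732)
j=8 picked index 9: u0 ∈ [4/183, 31/183)
j=9 picked index 9: u0 ∈ [-15/244, 21/244)
j=10 picked index 10: u0 ∈ [1/366, 31/366)
j=11 picked index 11: u0 ∈ [1/732, 1/12)
intersection: [8/183, 41/732)

8/183 41/732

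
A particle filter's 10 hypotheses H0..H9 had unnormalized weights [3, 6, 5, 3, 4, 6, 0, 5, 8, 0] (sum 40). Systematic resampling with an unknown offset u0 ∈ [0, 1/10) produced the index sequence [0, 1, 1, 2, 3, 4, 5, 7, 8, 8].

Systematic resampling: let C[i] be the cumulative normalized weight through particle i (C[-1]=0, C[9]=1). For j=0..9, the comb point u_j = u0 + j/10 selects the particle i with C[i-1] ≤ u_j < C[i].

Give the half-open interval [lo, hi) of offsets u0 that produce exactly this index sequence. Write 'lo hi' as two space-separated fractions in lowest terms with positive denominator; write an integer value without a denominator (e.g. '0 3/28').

0 1/40

C = [3/40, 9/40, 7/20, 17/40, 21/40, 27/40, 27/40, 4/5, 1, 1]
j=0 picked index 0: u0 ∈ [0, 3/40)
j=1 picked index 1: u0 ∈ [-1/40, 1/8)
j=2 picked index 1: u0 ∈ [-1/8, 1/40)
j=3 picked index 2: u0 ∈ [-3/40, 1/20)
j=4 picked index 3: u0 ∈ [-1/20, 1/40)
j=5 picked index 4: u0 ∈ [-3/40, 1/40)
j=6 picked index 5: u0 ∈ [-3/40, 3/40)
j=7 picked index 7: u0 ∈ [-1/40, 1/10)
j=8 picked index 8: u0 ∈ [0, 1/5)
j=9 picked index 8: u0 ∈ [-1/10, 1/10)
intersection: [0, 1/40)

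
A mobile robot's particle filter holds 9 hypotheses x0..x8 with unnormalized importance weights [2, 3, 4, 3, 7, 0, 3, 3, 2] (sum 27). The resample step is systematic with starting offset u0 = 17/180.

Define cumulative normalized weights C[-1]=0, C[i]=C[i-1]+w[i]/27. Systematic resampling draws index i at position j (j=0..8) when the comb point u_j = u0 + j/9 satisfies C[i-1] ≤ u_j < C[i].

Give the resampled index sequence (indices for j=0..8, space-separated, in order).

1 2 2 3 4 4 6 7 8

C = [2/27, 5/27, 1/3, 4/9, 19/27, 19/27, 22/27, 25/27, 1]
j=0: u_0=17/180 ∈ [2/27, 5/27) → index 1
j=1: u_1=37/180 ∈ [5/27, 1/3) → index 2
j=2: u_2=19/60 ∈ [5/27, 1/3) → index 2
j=3: u_3=77/180 ∈ [1/3, 4/9) → index 3
j=4: u_4=97/180 ∈ [4/9, 19/27) → index 4
j=5: u_5=13/20 ∈ [4/9, 19/27) → index 4
j=6: u_6=137/180 ∈ [19/27, 22/27) → index 6
j=7: u_7=157/180 ∈ [22/27, 25/27) → index 7
j=8: u_8=59/60 ∈ [25/27, 1) → index 8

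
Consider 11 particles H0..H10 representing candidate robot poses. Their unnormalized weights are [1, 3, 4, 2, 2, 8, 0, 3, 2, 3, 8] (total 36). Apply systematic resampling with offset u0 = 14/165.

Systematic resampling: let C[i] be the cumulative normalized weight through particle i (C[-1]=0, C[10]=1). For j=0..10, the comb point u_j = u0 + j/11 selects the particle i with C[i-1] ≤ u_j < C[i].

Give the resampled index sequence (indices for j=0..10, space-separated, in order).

C = [1/36, 1/9, 2/9, 5/18, 1/3, 5/9, 5/9, 23/36, 25/36, 7/9, 1]
j=0: u_0=14/165 ∈ [1/36, 1/9) → index 1
j=1: u_1=29/165 ∈ [1/9, 2/9) → index 2
j=2: u_2=4/15 ∈ [2/9, 5/18) → index 3
j=3: u_3=59/165 ∈ [1/3, 5/9) → index 5
j=4: u_4=74/165 ∈ [1/3, 5/9) → index 5
j=5: u_5=89/165 ∈ [1/3, 5/9) → index 5
j=6: u_6=104/165 ∈ [5/9, 23/36) → index 7
j=7: u_7=119/165 ∈ [25/36, 7/9) → index 9
j=8: u_8=134/165 ∈ [7/9, 1) → index 10
j=9: u_9=149/165 ∈ [7/9, 1) → index 10
j=10: u_10=164/165 ∈ [7/9, 1) → index 10

1 2 3 5 5 5 7 9 10 10 10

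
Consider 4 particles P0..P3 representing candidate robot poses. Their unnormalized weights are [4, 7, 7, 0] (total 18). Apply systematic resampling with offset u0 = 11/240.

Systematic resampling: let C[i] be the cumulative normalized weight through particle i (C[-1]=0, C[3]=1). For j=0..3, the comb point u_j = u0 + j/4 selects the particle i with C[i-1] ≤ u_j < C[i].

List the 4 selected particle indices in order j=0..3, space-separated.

C = [2/9, 11/18, 1, 1]
j=0: u_0=11/240 ∈ [0, 2/9) → index 0
j=1: u_1=71/240 ∈ [2/9, 11/18) → index 1
j=2: u_2=131/240 ∈ [2/9, 11/18) → index 1
j=3: u_3=191/240 ∈ [11/18, 1) → index 2

0 1 1 2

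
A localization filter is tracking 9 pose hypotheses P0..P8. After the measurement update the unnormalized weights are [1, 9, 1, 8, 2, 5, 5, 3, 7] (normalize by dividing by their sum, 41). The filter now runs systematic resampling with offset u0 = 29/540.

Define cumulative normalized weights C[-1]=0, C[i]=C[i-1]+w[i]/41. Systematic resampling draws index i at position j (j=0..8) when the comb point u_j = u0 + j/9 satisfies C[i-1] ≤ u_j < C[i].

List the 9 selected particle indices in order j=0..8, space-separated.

C = [1/41, 10/41, 11/41, 19/41, 21/41, 26/41, 31/41, 34/41, 1]
j=0: u_0=29/540 ∈ [1/41, 10/41) → index 1
j=1: u_1=89/540 ∈ [1/41, 10/41) → index 1
j=2: u_2=149/540 ∈ [11/41, 19/41) → index 3
j=3: u_3=209/540 ∈ [11/41, 19/41) → index 3
j=4: u_4=269/540 ∈ [19/41, 21/41) → index 4
j=5: u_5=329/540 ∈ [21/41, 26/41) → index 5
j=6: u_6=389/540 ∈ [26/41, 31/41) → index 6
j=7: u_7=449/540 ∈ [34/41, 1) → index 8
j=8: u_8=509/540 ∈ [34/41, 1) → index 8

1 1 3 3 4 5 6 8 8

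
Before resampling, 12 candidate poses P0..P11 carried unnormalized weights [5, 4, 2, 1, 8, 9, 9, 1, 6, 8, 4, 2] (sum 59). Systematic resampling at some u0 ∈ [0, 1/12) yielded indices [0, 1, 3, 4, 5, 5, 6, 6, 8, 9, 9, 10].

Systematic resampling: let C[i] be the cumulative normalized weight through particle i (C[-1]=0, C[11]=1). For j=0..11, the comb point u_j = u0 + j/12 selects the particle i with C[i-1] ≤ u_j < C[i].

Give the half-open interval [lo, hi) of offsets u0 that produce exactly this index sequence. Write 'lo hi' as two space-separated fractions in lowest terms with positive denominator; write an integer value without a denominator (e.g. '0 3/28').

7/354 13/354

C = [5/59, 9/59, 11/59, 12/59, 20/59, 29/59, 38/59, 39/59, 45/59, 53/59, 57/59, 1]
j=0 picked index 0: u0 ∈ [0, 5/59)
j=1 picked index 1: u0 ∈ [1/708, 49/708)
j=2 picked index 3: u0 ∈ [7/354, 13/354)
j=3 picked index 4: u0 ∈ [-11/236, 21/236)
j=4 picked index 5: u0 ∈ [1/177, 28/177)
j=5 picked index 5: u0 ∈ [-55/708, 53/708)
j=6 picked index 6: u0 ∈ [-1/118, 17/118)
j=7 picked index 6: u0 ∈ [-65/708, 43/708)
j=8 picked index 8: u0 ∈ [-1/177, 17/177)
j=9 picked index 9: u0 ∈ [3/236, 35/236)
j=10 picked index 9: u0 ∈ [-25/354, 23/354)
j=11 picked index 10: u0 ∈ [-13/708, 35/708)
intersection: [7/354, 13/354)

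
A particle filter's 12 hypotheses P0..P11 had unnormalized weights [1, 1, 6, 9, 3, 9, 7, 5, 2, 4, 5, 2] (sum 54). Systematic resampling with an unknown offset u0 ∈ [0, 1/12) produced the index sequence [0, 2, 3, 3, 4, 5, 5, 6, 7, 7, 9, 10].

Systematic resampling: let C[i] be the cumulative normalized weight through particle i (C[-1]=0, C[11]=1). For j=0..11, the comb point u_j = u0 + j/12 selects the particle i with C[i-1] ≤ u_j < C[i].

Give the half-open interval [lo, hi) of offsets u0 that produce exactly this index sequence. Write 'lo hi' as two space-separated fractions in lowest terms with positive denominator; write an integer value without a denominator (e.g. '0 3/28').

C = [1/54, 1/27, 4/27, 17/54, 10/27, 29/54, 2/3, 41/54, 43/54, 47/54, 26/27, 1]
j=0 picked index 0: u0 ∈ [0, 1/54)
j=1 picked index 2: u0 ∈ [-5/108, 7/108)
j=2 picked index 3: u0 ∈ [-1/54, 4/27)
j=3 picked index 3: u0 ∈ [-11/108, 7/108)
j=4 picked index 4: u0 ∈ [-1/54, 1/27)
j=5 picked index 5: u0 ∈ [-5/108, 13/108)
j=6 picked index 5: u0 ∈ [-7/54, 1/27)
j=7 picked index 6: u0 ∈ [-5/108, 1/12)
j=8 picked index 7: u0 ∈ [0, 5/54)
j=9 picked index 7: u0 ∈ [-1/12, 1/108)
j=10 picked index 9: u0 ∈ [-1/27, 1/27)
j=11 picked index 10: u0 ∈ [-5/108, 5/108)
intersection: [0, 1/108)

0 1/108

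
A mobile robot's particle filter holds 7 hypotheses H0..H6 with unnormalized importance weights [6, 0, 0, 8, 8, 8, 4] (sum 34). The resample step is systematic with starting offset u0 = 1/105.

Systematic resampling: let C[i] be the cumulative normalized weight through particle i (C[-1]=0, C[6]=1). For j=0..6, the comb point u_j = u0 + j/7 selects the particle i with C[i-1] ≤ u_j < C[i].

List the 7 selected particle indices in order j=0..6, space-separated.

C = [3/17, 3/17, 3/17, 7/17, 11/17, 15/17, 1]
j=0: u_0=1/105 ∈ [0, 3/17) → index 0
j=1: u_1=16/105 ∈ [0, 3/17) → index 0
j=2: u_2=31/105 ∈ [3/17, 7/17) → index 3
j=3: u_3=46/105 ∈ [7/17, 11/17) → index 4
j=4: u_4=61/105 ∈ [7/17, 11/17) → index 4
j=5: u_5=76/105 ∈ [11/17, 15/17) → index 5
j=6: u_6=13/15 ∈ [11/17, 15/17) → index 5

0 0 3 4 4 5 5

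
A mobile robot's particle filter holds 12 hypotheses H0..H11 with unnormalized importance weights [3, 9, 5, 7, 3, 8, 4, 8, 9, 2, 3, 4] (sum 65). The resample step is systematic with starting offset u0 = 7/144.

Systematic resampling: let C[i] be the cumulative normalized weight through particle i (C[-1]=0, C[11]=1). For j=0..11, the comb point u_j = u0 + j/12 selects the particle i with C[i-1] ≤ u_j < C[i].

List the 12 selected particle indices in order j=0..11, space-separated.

C = [3/65, 12/65, 17/65, 24/65, 27/65, 7/13, 3/5, 47/65, 56/65, 58/65, 61/65, 1]
j=0: u_0=7/144 ∈ [3/65, 12/65) → index 1
j=1: u_1=19/144 ∈ [3/65, 12/65) → index 1
j=2: u_2=31/144 ∈ [12/65, 17/65) → index 2
j=3: u_3=43/144 ∈ [17/65, 24/65) → index 3
j=4: u_4=55/144 ∈ [24/65, 27/65) → index 4
j=5: u_5=67/144 ∈ [27/65, 7/13) → index 5
j=6: u_6=79/144 ∈ [7/13, 3/5) → index 6
j=7: u_7=91/144 ∈ [3/5, 47/65) → index 7
j=8: u_8=103/144 ∈ [3/5, 47/65) → index 7
j=9: u_9=115/144 ∈ [47/65, 56/65) → index 8
j=10: u_10=127/144 ∈ [56/65, 58/65) → index 9
j=11: u_11=139/144 ∈ [61/65, 1) → index 11

1 1 2 3 4 5 6 7 7 8 9 11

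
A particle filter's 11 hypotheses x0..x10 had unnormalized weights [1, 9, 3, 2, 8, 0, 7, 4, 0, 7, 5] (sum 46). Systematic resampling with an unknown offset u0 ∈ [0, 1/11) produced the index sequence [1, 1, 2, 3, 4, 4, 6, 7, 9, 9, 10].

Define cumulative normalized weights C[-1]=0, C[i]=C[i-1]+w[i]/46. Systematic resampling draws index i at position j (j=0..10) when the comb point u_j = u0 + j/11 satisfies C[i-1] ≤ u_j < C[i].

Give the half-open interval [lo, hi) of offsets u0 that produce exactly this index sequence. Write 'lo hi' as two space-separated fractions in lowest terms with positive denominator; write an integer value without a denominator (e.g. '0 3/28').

C = [1/46, 5/23, 13/46, 15/46, 1/2, 1/2, 15/23, 17/23, 17/23, 41/46, 1]
j=0 picked index 1: u0 ∈ [1/46, 5/23)
j=1 picked index 1: u0 ∈ [-35/506, 32/253)
j=2 picked index 2: u0 ∈ [9/253, 51/506)
j=3 picked index 3: u0 ∈ [5/506, 27/506)
j=4 picked index 4: u0 ∈ [-19/506, 3/22)
j=5 picked index 4: u0 ∈ [-65/506, 1/22)
j=6 picked index 6: u0 ∈ [-1/22, 27/253)
j=7 picked index 7: u0 ∈ [4/253, 26/253)
j=8 picked index 9: u0 ∈ [3/253, 83/506)
j=9 picked index 9: u0 ∈ [-20/253, 37/506)
j=10 picked index 10: u0 ∈ [-9/506, 1/11)
intersection: [9/253, 1/22)

9/253 1/22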